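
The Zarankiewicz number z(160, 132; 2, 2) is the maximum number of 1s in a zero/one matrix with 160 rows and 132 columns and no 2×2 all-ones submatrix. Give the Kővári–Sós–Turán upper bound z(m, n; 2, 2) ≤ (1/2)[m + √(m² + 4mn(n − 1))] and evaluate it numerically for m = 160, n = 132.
z(160, 132; 2, 2) ≤ (1/2)[160 + √(160² + 4·160·132·131)] = (1/2)[160 + √11092480] = 1745.2687

Kővári–Sós–Turán: let r_1, ..., r_160 be the row sums and z = Σ r_i the total number of 1s. Each pair of columns can share at most one row with both entries 1 (else a 2×2 all-ones block appears), so Σ_i C(r_i, 2) ≤ C(132, 2) = 8646. By convexity Σ_i C(r_i, 2) ≥ 160·C(z/160, 2) = z(z − 160)/(2·160), giving z² − 160z − 160·132·131 ≤ 0 and hence z ≤ (1/2)[160 + √(25600 + 4·2766720)] = (1/2)[160 + √11092480] ≈ (1/2)(160 + 3330.5375) = 1745.2687.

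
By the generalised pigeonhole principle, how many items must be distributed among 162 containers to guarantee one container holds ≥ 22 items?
n = (22 − 1)·162 + 1 = 3403

By the generalised pigeonhole principle, to guarantee some box contains ≥ r objects we need more than (r − 1) · k objects total. Threshold: n = (r − 1) · k + 1. With r = 22 and k = 162: n = 21 · 162 + 1 = 3402 + 1 = 3403. For n = 3402 = 21 · 162, we can put exactly 21 objects in every box, avoiding 22 in any single one — so 3403 is tight.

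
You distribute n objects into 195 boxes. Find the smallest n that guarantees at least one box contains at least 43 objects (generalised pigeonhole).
n = (43 − 1)·195 + 1 = 8191

By the generalised pigeonhole principle, to guarantee some box contains ≥ r objects we need more than (r − 1) · k objects total. Threshold: n = (r − 1) · k + 1. With r = 43 and k = 195: n = 42 · 195 + 1 = 8190 + 1 = 8191. For n = 8190 = 42 · 195, we can put exactly 42 objects in every box, avoiding 43 in any single one — so 8191 is tight.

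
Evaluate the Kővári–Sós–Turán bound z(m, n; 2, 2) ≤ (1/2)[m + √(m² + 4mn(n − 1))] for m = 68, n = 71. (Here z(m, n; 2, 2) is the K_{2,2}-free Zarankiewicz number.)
z(68, 71; 2, 2) ≤ (1/2)[68 + √(68² + 4·68·71·70)] = (1/2)[68 + √1356464] = 616.3367

Kővári–Sós–Turán: let r_1, ..., r_68 be the row sums and z = Σ r_i the total number of 1s. Each pair of columns can share at most one row with both entries 1 (else a 2×2 all-ones block appears), so Σ_i C(r_i, 2) ≤ C(71, 2) = 2485. By convexity Σ_i C(r_i, 2) ≥ 68·C(z/68, 2) = z(z − 68)/(2·68), giving z² − 68z − 68·71·70 ≤ 0 and hence z ≤ (1/2)[68 + √(4624 + 4·337960)] = (1/2)[68 + √1356464] ≈ (1/2)(68 + 1164.6733) = 616.3367.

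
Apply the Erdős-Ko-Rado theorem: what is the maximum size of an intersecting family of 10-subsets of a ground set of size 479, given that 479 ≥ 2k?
max |F| = C(478, 9) = 3328005621681288350

Erdős-Ko-Rado (1961): when n ≥ 2k, max |F| = C(n−1, k−1). The bound is attained by the star {A : i ∈ A} for any fixed i ∈ [n]. Here C(479−1, 10−1) = C(478, 9) = 3328005621681288350.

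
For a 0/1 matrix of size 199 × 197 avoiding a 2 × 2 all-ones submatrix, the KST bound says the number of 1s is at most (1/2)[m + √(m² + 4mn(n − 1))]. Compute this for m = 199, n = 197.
z(199, 197; 2, 2) ≤ (1/2)[199 + √(199² + 4·199·197·196)] = (1/2)[199 + √30774753] = 2873.2499

Kővári–Sós–Turán: let r_1, ..., r_199 be the row sums and z = Σ r_i the total number of 1s. Each pair of columns can share at most one row with both entries 1 (else a 2×2 all-ones block appears), so Σ_i C(r_i, 2) ≤ C(197, 2) = 19306. By convexity Σ_i C(r_i, 2) ≥ 199·C(z/199, 2) = z(z − 199)/(2·199), giving z² − 199z − 199·197·196 ≤ 0 and hence z ≤ (1/2)[199 + √(39601 + 4·7683788)] = (1/2)[199 + √30774753] ≈ (1/2)(199 + 5547.4997) = 2873.2499.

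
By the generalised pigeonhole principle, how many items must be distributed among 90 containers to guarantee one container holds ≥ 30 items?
n = (30 − 1)·90 + 1 = 2611

By the generalised pigeonhole principle, to guarantee some box contains ≥ r objects we need more than (r − 1) · k objects total. Threshold: n = (r − 1) · k + 1. With r = 30 and k = 90: n = 29 · 90 + 1 = 2610 + 1 = 2611. For n = 2610 = 29 · 90, we can put exactly 29 objects in every box, avoiding 30 in any single one — so 2611 is tight.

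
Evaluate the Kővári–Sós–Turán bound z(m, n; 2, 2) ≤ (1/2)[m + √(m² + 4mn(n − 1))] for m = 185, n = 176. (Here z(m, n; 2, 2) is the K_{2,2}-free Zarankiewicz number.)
z(185, 176; 2, 2) ≤ (1/2)[185 + √(185² + 4·185·176·175)] = (1/2)[185 + √22826225] = 2481.3399

Kővári–Sós–Turán: let r_1, ..., r_185 be the row sums and z = Σ r_i the total number of 1s. Each pair of columns can share at most one row with both entries 1 (else a 2×2 all-ones block appears), so Σ_i C(r_i, 2) ≤ C(176, 2) = 15400. By convexity Σ_i C(r_i, 2) ≥ 185·C(z/185, 2) = z(z − 185)/(2·185), giving z² − 185z − 185·176·175 ≤ 0 and hence z ≤ (1/2)[185 + √(34225 + 4·5698000)] = (1/2)[185 + √22826225] ≈ (1/2)(185 + 4777.6799) = 2481.3399.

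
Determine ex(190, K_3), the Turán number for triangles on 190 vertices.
ex(190, K_3) = ⌊190^2/4⌋ = 9025

Mantel (1907): a triangle-free graph on n vertices has at most ⌊n^2/4⌋ edges, with equality for the complete bipartite graph K_{⌊n/2⌋, ⌈n/2⌉}. For n = 190: ⌊190^2/4⌋ = ⌊36100/4⌋ = 9025. The extremal graph is K_{95, 95}, which has 95·95 = 9025 edges.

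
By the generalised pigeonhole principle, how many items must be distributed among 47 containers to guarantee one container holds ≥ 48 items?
n = (48 − 1)·47 + 1 = 2210

By the generalised pigeonhole principle, to guarantee some box contains ≥ r objects we need more than (r − 1) · k objects total. Threshold: n = (r − 1) · k + 1. With r = 48 and k = 47: n = 47 · 47 + 1 = 2209 + 1 = 2210. For n = 2209 = 47 · 47, we can put exactly 47 objects in every box, avoiding 48 in any single one — so 2210 is tight.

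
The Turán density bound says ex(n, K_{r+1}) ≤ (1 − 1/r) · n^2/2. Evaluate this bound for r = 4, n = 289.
Turán density bound = (3/4) · 289^2/2 = 250563/8 ≈ 31320.375

Turán's theorem: ex(n, K_{r+1}) is achieved by the complete r-partite Turán graph T(n, r) with parts as balanced as possible, and is at most (1 − 1/r) · n^2/2. For r = 4, n = 289: the density bound is (3/4) · 83521/2 = 250563/8 ≈ 31320.375. The integer-valued extremum is e(T(289, 4)) = 31320, which is strictly less than the density bound 250563/8 since 4 ∤ 289 (the parts of T(289, 4) cannot all be equal).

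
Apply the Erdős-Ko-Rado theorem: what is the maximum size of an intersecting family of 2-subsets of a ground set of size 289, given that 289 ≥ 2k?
max |F| = C(288, 1) = 288

The Erdős-Ko-Rado theorem states: for n ≥ 2k, an intersecting family of k-subsets of an n-element set has size at most C(n − 1, k − 1), with equality for 'star' families {A ⊆ [n] : |A| = k, i ∈ A} (fix an element i). For n = 289, k = 2: C(288, 1) = 288.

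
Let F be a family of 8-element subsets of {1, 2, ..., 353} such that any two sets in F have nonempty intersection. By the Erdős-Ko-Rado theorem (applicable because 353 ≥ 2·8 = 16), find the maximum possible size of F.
max |F| = C(352, 7) = 125111586805920

Erdős-Ko-Rado (1961): when n ≥ 2k, max |F| = C(n−1, k−1). The bound is attained by the star {A : i ∈ A} for any fixed i ∈ [n]. Here C(353−1, 8−1) = C(352, 7) = 125111586805920.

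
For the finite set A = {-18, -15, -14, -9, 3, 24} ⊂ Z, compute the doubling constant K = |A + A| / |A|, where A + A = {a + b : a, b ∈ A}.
K = |A + A| / |A| = 20/6 = 10/3

Enumerate A + A = {a + b : a, b ∈ A}. With |A| = 6, there are |A|^2 = 36 ordered sum pairs; collecting distinct values, A + A = {-36, -33, -32, -30, -29, -28, -27, -24, -23, -18, -15, -12, -11, -6, 6, 9, 10, 15, 27, 48}, so |A + A| = 20. Thus K = 20/6 = 10/3. For comparison, the minimum possible |A + A| over all 6-element sets is 2·6 − 1 = 11 (so min K = 11/6), attained only by arithmetic progressions.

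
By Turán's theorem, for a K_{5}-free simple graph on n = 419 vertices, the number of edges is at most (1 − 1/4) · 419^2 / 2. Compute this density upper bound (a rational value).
Turán density bound = (3/4) · 419^2/2 = 526683/8 ≈ 65835.375

Turán's theorem: ex(n, K_{r+1}) is achieved by the complete r-partite Turán graph T(n, r) with parts as balanced as possible, and is at most (1 − 1/r) · n^2/2. For r = 4, n = 419: the density bound is (3/4) · 175561/2 = 526683/8 ≈ 65835.375. The integer-valued extremum is e(T(419, 4)) = 65835, which is strictly less than the density bound 526683/8 since 4 ∤ 419 (the parts of T(419, 4) cannot all be equal).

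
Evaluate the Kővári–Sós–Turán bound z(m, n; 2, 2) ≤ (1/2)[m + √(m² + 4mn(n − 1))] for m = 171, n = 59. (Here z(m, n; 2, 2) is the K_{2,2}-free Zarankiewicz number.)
z(171, 59; 2, 2) ≤ (1/2)[171 + √(171² + 4·171·59·58)] = (1/2)[171 + √2369889] = 855.2222

Kővári–Sós–Turán: let r_1, ..., r_171 be the row sums and z = Σ r_i the total number of 1s. Each pair of columns can share at most one row with both entries 1 (else a 2×2 all-ones block appears), so Σ_i C(r_i, 2) ≤ C(59, 2) = 1711. By convexity Σ_i C(r_i, 2) ≥ 171·C(z/171, 2) = z(z − 171)/(2·171), giving z² − 171z − 171·59·58 ≤ 0 and hence z ≤ (1/2)[171 + √(29241 + 4·585162)] = (1/2)[171 + √2369889] ≈ (1/2)(171 + 1539.4444) = 855.2222.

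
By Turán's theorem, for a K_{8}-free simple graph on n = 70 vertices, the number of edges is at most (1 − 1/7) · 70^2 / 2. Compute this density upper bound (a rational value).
Turán density bound = (6/7) · 70^2/2 = 2100

Turán's theorem: ex(n, K_{r+1}) is achieved by the complete r-partite Turán graph T(n, r) with parts as balanced as possible, and is at most (1 − 1/r) · n^2/2. For r = 7, n = 70: the density bound is (6/7) · 4900/2 = 2100. Since 7 ∣ 70, the Turán graph T(70, 7) has parts of equal size 10, and its edge count e(T(70, 7)) = 2100 attains the density bound exactly.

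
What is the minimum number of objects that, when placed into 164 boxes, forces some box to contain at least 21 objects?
n = (21 − 1)·164 + 1 = 3281

By the generalised pigeonhole principle, to guarantee some box contains ≥ r objects we need more than (r − 1) · k objects total. Threshold: n = (r − 1) · k + 1. With r = 21 and k = 164: n = 20 · 164 + 1 = 3280 + 1 = 3281. For n = 3280 = 20 · 164, we can put exactly 20 objects in every box, avoiding 21 in any single one — so 3281 is tight.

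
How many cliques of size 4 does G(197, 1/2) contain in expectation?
E[# K_4] = C(197, 4) · (1/2)^C(4, 2) = 60862165 / 2^6 = 950971.328125

For each 4-subset S of vertices (there are C(197, 4) = 60862165 such S), let X_S = 1 if S induces a K_4 (all C(4, 2) = 6 edges present). Then P(X_S = 1) = (1/2)^6 = 1/64. By linearity of expectation, E[# K_4] = C(197, 4) · (1/2)^6 = 60862165 / 64 = 950971.328125.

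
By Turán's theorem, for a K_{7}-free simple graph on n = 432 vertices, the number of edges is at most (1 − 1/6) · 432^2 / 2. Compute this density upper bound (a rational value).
Turán density bound = (5/6) · 432^2/2 = 77760

Turán's theorem: ex(n, K_{r+1}) is achieved by the complete r-partite Turán graph T(n, r) with parts as balanced as possible, and is at most (1 − 1/r) · n^2/2. For r = 6, n = 432: the density bound is (5/6) · 186624/2 = 77760. Since 6 ∣ 432, the Turán graph T(432, 6) has parts of equal size 72, and its edge count e(T(432, 6)) = 77760 attains the density bound exactly.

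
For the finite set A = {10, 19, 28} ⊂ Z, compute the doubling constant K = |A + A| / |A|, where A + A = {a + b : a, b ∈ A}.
K = |A + A| / |A| = 5/3

Enumerate A + A = {a + b : a, b ∈ A}. With |A| = 3, there are |A|^2 = 9 ordered sum pairs; collecting distinct values, A + A = {20, 29, 38, 47, 56}, so |A + A| = 5. Thus K = 5/3. Here |A + A| = 2|A| − 1 = 5, the minimum possible — so K = 5/3 is minimal, which holds iff A is an arithmetic progression.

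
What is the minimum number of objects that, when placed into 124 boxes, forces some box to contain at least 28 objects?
n = (28 − 1)·124 + 1 = 3349

By the generalised pigeonhole principle, to guarantee some box contains ≥ r objects we need more than (r − 1) · k objects total. Threshold: n = (r − 1) · k + 1. With r = 28 and k = 124: n = 27 · 124 + 1 = 3348 + 1 = 3349. For n = 3348 = 27 · 124, we can put exactly 27 objects in every box, avoiding 28 in any single one — so 3349 is tight.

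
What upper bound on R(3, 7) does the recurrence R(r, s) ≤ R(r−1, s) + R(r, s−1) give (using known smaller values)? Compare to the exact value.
R(3, 7) ≤ R(2, 7) + R(3, 6) = 7 + 18 = 25; exact value R(3, 7) = 23.

The Erdős–Szekeres recurrence R(r, s) ≤ R(r−1, s) + R(r, s−1) applied to (r, s) = (3, 7) gives
  R(3, 7) ≤ R(2, 7) + R(3, 6) = 7 + 18 = 25.
(Recall R(2, k) = k and R is symmetric.) The recurrence is not tight here (it gives 25, but the exact value is R(3, 7) = 23); the tight upper bound requires a sharper argument than the simple recurrence, combined with a lower-bound construction on K_{22}.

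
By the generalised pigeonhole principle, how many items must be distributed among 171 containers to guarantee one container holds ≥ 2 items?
n = (2 − 1)·171 + 1 = 172

By the generalised pigeonhole principle, to guarantee some box contains ≥ r objects we need more than (r − 1) · k objects total. Threshold: n = (r − 1) · k + 1. With r = 2 and k = 171: n = 1 · 171 + 1 = 171 + 1 = 172. For n = 171 = 1 · 171, we can put exactly 1 objects in every box, avoiding 2 in any single one — so 172 is tight.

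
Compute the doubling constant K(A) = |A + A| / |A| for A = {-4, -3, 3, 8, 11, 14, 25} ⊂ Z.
K = |A + A| / |A| = 24/7

Enumerate A + A = {a + b : a, b ∈ A}. With |A| = 7, there are |A|^2 = 49 ordered sum pairs; collecting distinct values, A + A = {-8, -7, -6, -1, 0, 4, 5, 6, 7, 8, 10, 11, 14, 16, 17, 19, 21, 22, 25, 28, 33, 36, 39, 50}, so |A + A| = 24. Thus K = 24/7. For comparison, the minimum possible |A + A| over all 7-element sets is 2·7 − 1 = 13 (so min K = 13/7), attained only by arithmetic progressions.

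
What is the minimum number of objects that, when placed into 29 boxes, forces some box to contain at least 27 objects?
n = (27 − 1)·29 + 1 = 755

By the generalised pigeonhole principle, to guarantee some box contains ≥ r objects we need more than (r − 1) · k objects total. Threshold: n = (r − 1) · k + 1. With r = 27 and k = 29: n = 26 · 29 + 1 = 754 + 1 = 755. For n = 754 = 26 · 29, we can put exactly 26 objects in every box, avoiding 27 in any single one — so 755 is tight.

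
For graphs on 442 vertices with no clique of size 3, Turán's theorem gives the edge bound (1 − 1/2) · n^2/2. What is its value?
Turán density bound = (1/2) · 442^2/2 = 48841

Turán's theorem: ex(n, K_{r+1}) is achieved by the complete r-partite Turán graph T(n, r) with parts as balanced as possible, and is at most (1 − 1/r) · n^2/2. For r = 2, n = 442: the density bound is (1/2) · 195364/2 = 48841. Since 2 ∣ 442, the Turán graph T(442, 2) has parts of equal size 221, and its edge count e(T(442, 2)) = 48841 attains the density bound exactly.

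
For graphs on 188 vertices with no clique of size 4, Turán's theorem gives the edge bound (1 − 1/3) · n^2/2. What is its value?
Turán density bound = (2/3) · 188^2/2 = 35344/3 ≈ 11781.3333

Turán's theorem: ex(n, K_{r+1}) is achieved by the complete r-partite Turán graph T(n, r) with parts as balanced as possible, and is at most (1 − 1/r) · n^2/2. For r = 3, n = 188: the density bound is (2/3) · 35344/2 = 35344/3 ≈ 11781.3333. The integer-valued extremum is e(T(188, 3)) = 11781, which is strictly less than the density bound 35344/3 since 3 ∤ 188 (the parts of T(188, 3) cannot all be equal).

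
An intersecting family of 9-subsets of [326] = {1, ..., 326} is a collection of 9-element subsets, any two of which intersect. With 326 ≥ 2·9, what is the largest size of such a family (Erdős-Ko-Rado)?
max |F| = C(325, 8) = 2830342909422600

Erdős-Ko-Rado (1961): when n ≥ 2k, max |F| = C(n−1, k−1). The bound is attained by the star {A : i ∈ A} for any fixed i ∈ [n]. Here C(326−1, 9−1) = C(325, 8) = 2830342909422600.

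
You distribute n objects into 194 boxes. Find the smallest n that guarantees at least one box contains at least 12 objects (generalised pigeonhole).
n = (12 − 1)·194 + 1 = 2135

By the generalised pigeonhole principle, to guarantee some box contains ≥ r objects we need more than (r − 1) · k objects total. Threshold: n = (r − 1) · k + 1. With r = 12 and k = 194: n = 11 · 194 + 1 = 2134 + 1 = 2135. For n = 2134 = 11 · 194, we can put exactly 11 objects in every box, avoiding 12 in any single one — so 2135 is tight.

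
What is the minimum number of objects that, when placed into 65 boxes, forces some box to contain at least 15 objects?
n = (15 − 1)·65 + 1 = 911

By the generalised pigeonhole principle, to guarantee some box contains ≥ r objects we need more than (r − 1) · k objects total. Threshold: n = (r − 1) · k + 1. With r = 15 and k = 65: n = 14 · 65 + 1 = 910 + 1 = 911. For n = 910 = 14 · 65, we can put exactly 14 objects in every box, avoiding 15 in any single one — so 911 is tight.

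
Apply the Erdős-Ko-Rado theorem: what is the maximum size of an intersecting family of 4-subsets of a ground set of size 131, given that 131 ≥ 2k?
max |F| = C(130, 3) = 357760

Erdős-Ko-Rado (1961): when n ≥ 2k, max |F| = C(n−1, k−1). The bound is attained by the star {A : i ∈ A} for any fixed i ∈ [n]. Here C(131−1, 4−1) = C(130, 3) = 357760.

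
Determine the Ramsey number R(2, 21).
R(2, 21) = 21

R(2, k) = k for all k ≥ 2: in a 2-colouring of K_k, either some edge is red (a red K_2) or all edges are blue (a blue K_k). And K_{20} coloured all-blue has no blue K_21, so R(2, 21) > 20. Hence R(2, 21) = 21.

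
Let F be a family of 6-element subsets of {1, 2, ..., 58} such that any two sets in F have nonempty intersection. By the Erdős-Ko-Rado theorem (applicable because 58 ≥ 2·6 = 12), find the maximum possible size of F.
max |F| = C(57, 5) = 4187106

The Erdős-Ko-Rado theorem states: for n ≥ 2k, an intersecting family of k-subsets of an n-element set has size at most C(n − 1, k − 1), with equality for 'star' families {A ⊆ [n] : |A| = k, i ∈ A} (fix an element i). For n = 58, k = 6: C(57, 5) = 4187106.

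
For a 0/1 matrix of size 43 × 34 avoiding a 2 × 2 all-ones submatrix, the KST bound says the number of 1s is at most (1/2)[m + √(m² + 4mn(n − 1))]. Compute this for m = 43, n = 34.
z(43, 34; 2, 2) ≤ (1/2)[43 + √(43² + 4·43·34·33)] = (1/2)[43 + √194833] = 242.1995

Kővári–Sós–Turán: let r_1, ..., r_43 be the row sums and z = Σ r_i the total number of 1s. Each pair of columns can share at most one row with both entries 1 (else a 2×2 all-ones block appears), so Σ_i C(r_i, 2) ≤ C(34, 2) = 561. By convexity Σ_i C(r_i, 2) ≥ 43·C(z/43, 2) = z(z − 43)/(2·43), giving z² − 43z − 43·34·33 ≤ 0 and hence z ≤ (1/2)[43 + √(1849 + 4·48246)] = (1/2)[43 + √194833] ≈ (1/2)(43 + 441.3989) = 242.1995.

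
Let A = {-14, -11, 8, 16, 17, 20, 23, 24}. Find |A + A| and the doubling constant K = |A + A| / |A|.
K = |A + A| / |A| = 31/8

Enumerate A + A = {a + b : a, b ∈ A}. With |A| = 8, there are |A|^2 = 64 ordered sum pairs; collecting distinct values, A + A = {-28, -25, -22, -6, -3, 2, 3, 5, 6, 9, 10, 12, 13, 16, 24, 25, 28, 31, 32, 33, 34, 36, 37, 39, 40, 41, 43, 44, 46, 47, 48}, so |A + A| = 31. Thus K = 31/8. For comparison, the minimum possible |A + A| over all 8-element sets is 2·8 − 1 = 15 (so min K = 15/8), attained only by arithmetic progressions.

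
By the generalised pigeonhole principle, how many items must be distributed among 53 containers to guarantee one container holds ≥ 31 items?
n = (31 − 1)·53 + 1 = 1591

By the generalised pigeonhole principle, to guarantee some box contains ≥ r objects we need more than (r − 1) · k objects total. Threshold: n = (r − 1) · k + 1. With r = 31 and k = 53: n = 30 · 53 + 1 = 1590 + 1 = 1591. For n = 1590 = 30 · 53, we can put exactly 30 objects in every box, avoiding 31 in any single one — so 1591 is tight.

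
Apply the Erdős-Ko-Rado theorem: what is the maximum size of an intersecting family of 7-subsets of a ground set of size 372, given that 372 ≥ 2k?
max |F| = C(371, 6) = 3477478645284

The Erdős-Ko-Rado theorem states: for n ≥ 2k, an intersecting family of k-subsets of an n-element set has size at most C(n − 1, k − 1), with equality for 'star' families {A ⊆ [n] : |A| = k, i ∈ A} (fix an element i). For n = 372, k = 7: C(371, 6) = 3477478645284.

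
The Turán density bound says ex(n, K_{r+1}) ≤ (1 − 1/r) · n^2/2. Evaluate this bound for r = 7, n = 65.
Turán density bound = (6/7) · 65^2/2 = 12675/7 ≈ 1810.7143

Turán's theorem: ex(n, K_{r+1}) is achieved by the complete r-partite Turán graph T(n, r) with parts as balanced as possible, and is at most (1 − 1/r) · n^2/2. For r = 7, n = 65: the density bound is (6/7) · 4225/2 = 12675/7 ≈ 1810.7143. The integer-valued extremum is e(T(65, 7)) = 1810, which is strictly less than the density bound 12675/7 since 7 ∤ 65 (the parts of T(65, 7) cannot all be equal).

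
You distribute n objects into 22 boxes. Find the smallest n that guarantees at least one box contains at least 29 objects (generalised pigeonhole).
n = (29 − 1)·22 + 1 = 617

By the generalised pigeonhole principle, to guarantee some box contains ≥ r objects we need more than (r − 1) · k objects total. Threshold: n = (r − 1) · k + 1. With r = 29 and k = 22: n = 28 · 22 + 1 = 616 + 1 = 617. For n = 616 = 28 · 22, we can put exactly 28 objects in every box, avoiding 29 in any single one — so 617 is tight.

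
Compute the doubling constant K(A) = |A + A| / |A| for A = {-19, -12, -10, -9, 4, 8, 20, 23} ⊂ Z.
K = |A + A| / |A| = 34/8 = 17/4

Enumerate A + A = {a + b : a, b ∈ A}. With |A| = 8, there are |A|^2 = 64 ordered sum pairs; collecting distinct values, A + A = {-38, -31, -29, -28, -24, -22, -21, -20, -19, -18, -15, -11, -8, -6, -5, -4, -2, -1, 1, 4, 8, 10, 11, 12, 13, 14, 16, 24, 27, 28, 31, 40, 43, 46}, so |A + A| = 34. Thus K = 34/8 = 17/4. For comparison, the minimum possible |A + A| over all 8-element sets is 2·8 − 1 = 15 (so min K = 15/8), attained only by arithmetic progressions.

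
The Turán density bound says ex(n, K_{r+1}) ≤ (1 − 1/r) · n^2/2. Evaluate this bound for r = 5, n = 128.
Turán density bound = (4/5) · 128^2/2 = 32768/5 ≈ 6553.6

Turán's theorem: ex(n, K_{r+1}) is achieved by the complete r-partite Turán graph T(n, r) with parts as balanced as possible, and is at most (1 − 1/r) · n^2/2. For r = 5, n = 128: the density bound is (4/5) · 16384/2 = 32768/5 ≈ 6553.6. The integer-valued extremum is e(T(128, 5)) = 6553, which is strictly less than the density bound 32768/5 since 5 ∤ 128 (the parts of T(128, 5) cannot all be equal).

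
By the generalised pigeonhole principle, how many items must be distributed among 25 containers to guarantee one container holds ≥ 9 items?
n = (9 − 1)·25 + 1 = 201

By the generalised pigeonhole principle, to guarantee some box contains ≥ r objects we need more than (r − 1) · k objects total. Threshold: n = (r − 1) · k + 1. With r = 9 and k = 25: n = 8 · 25 + 1 = 200 + 1 = 201. For n = 200 = 8 · 25, we can put exactly 8 objects in every box, avoiding 9 in any single one — so 201 is tight.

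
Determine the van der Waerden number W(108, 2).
W(108, 2) = 108 + 1 = 109

A 2-term AP is any pair of integers, so a monochromatic 2-AP exists iff some colour is used at least twice. With 108 colours, the colouring i ↦ i on {1, ..., 108} uses each colour once, avoiding any monochromatic pair, so W(108, 2) > 108. For {1, ..., 109}, pigeonhole forces two integers of the same colour, which form a monochromatic 2-AP. Hence W(108, 2) = 109.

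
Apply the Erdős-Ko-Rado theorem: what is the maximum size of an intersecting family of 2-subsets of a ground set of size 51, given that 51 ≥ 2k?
max |F| = C(50, 1) = 50

The Erdős-Ko-Rado theorem states: for n ≥ 2k, an intersecting family of k-subsets of an n-element set has size at most C(n − 1, k − 1), with equality for 'star' families {A ⊆ [n] : |A| = k, i ∈ A} (fix an element i). For n = 51, k = 2: C(50, 1) = 50.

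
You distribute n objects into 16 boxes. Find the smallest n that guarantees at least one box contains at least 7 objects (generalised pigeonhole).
n = (7 − 1)·16 + 1 = 97

By the generalised pigeonhole principle, to guarantee some box contains ≥ r objects we need more than (r − 1) · k objects total. Threshold: n = (r − 1) · k + 1. With r = 7 and k = 16: n = 6 · 16 + 1 = 96 + 1 = 97. For n = 96 = 6 · 16, we can put exactly 6 objects in every box, avoiding 7 in any single one — so 97 is tight.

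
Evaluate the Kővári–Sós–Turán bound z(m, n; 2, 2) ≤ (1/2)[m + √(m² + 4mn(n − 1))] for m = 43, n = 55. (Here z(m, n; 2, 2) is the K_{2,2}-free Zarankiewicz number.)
z(43, 55; 2, 2) ≤ (1/2)[43 + √(43² + 4·43·55·54)] = (1/2)[43 + √512689] = 379.5115

Kővári–Sós–Turán: let r_1, ..., r_43 be the row sums and z = Σ r_i the total number of 1s. Each pair of columns can share at most one row with both entries 1 (else a 2×2 all-ones block appears), so Σ_i C(r_i, 2) ≤ C(55, 2) = 1485. By convexity Σ_i C(r_i, 2) ≥ 43·C(z/43, 2) = z(z − 43)/(2·43), giving z² − 43z − 43·55·54 ≤ 0 and hence z ≤ (1/2)[43 + √(1849 + 4·127710)] = (1/2)[43 + √512689] ≈ (1/2)(43 + 716.023) = 379.5115.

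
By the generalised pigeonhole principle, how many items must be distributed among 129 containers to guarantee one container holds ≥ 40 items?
n = (40 − 1)·129 + 1 = 5032

By the generalised pigeonhole principle, to guarantee some box contains ≥ r objects we need more than (r − 1) · k objects total. Threshold: n = (r − 1) · k + 1. With r = 40 and k = 129: n = 39 · 129 + 1 = 5031 + 1 = 5032. For n = 5031 = 39 · 129, we can put exactly 39 objects in every box, avoiding 40 in any single one — so 5032 is tight.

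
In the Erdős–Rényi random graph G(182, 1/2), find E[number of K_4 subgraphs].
E[# K_4] = C(182, 4) · (1/2)^C(4, 2) = 44224635 / 2^6 = 691009.921875

For each 4-subset S of vertices (there are C(182, 4) = 44224635 such S), let X_S = 1 if S induces a K_4 (all C(4, 2) = 6 edges present). Then P(X_S = 1) = (1/2)^6 = 1/64. By linearity of expectation, E[# K_4] = C(182, 4) · (1/2)^6 = 44224635 / 64 = 691009.921875.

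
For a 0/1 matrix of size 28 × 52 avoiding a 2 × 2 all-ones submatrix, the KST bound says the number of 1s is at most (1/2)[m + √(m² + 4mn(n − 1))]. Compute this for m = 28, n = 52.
z(28, 52; 2, 2) ≤ (1/2)[28 + √(28² + 4·28·52·51)] = (1/2)[28 + √297808] = 286.8589

Kővári–Sós–Turán: let r_1, ..., r_28 be the row sums and z = Σ r_i the total number of 1s. Each pair of columns can share at most one row with both entries 1 (else a 2×2 all-ones block appears), so Σ_i C(r_i, 2) ≤ C(52, 2) = 1326. By convexity Σ_i C(r_i, 2) ≥ 28·C(z/28, 2) = z(z − 28)/(2·28), giving z² − 28z − 28·52·51 ≤ 0 and hence z ≤ (1/2)[28 + √(784 + 4·74256)] = (1/2)[28 + √297808] ≈ (1/2)(28 + 545.7179) = 286.8589.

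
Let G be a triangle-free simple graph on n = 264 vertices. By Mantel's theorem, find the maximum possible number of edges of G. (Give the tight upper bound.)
ex(264, K_3) = ⌊264^2/4⌋ = 17424

Mantel (1907): a triangle-free graph on n vertices has at most ⌊n^2/4⌋ edges, with equality for the complete bipartite graph K_{⌊n/2⌋, ⌈n/2⌉}. For n = 264: ⌊264^2/4⌋ = ⌊69696/4⌋ = 17424. The extremal graph is K_{132, 132}, which has 132·132 = 17424 edges.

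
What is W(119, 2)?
W(119, 2) = 119 + 1 = 120

A 2-term AP is any pair of integers, so a monochromatic 2-AP exists iff some colour is used at least twice. With 119 colours, the colouring i ↦ i on {1, ..., 119} uses each colour once, avoiding any monochromatic pair, so W(119, 2) > 119. For {1, ..., 120}, pigeonhole forces two integers of the same colour, which form a monochromatic 2-AP. Hence W(119, 2) = 120.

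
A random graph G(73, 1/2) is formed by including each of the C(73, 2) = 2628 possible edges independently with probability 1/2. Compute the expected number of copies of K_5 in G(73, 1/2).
E[# K_5] = C(73, 5) · (1/2)^C(5, 2) = 15020334 / 2^10 = 7510167/512 ≈ 14668.294922

For each 5-subset S of vertices (there are C(73, 5) = 15020334 such S), let X_S = 1 if S induces a K_5 (all C(5, 2) = 10 edges present). Then P(X_S = 1) = (1/2)^10 = 1/1024. By linearity of expectation, E[# K_5] = C(73, 5) · (1/2)^10 = 15020334 / 1024 = 7510167/512 ≈ 14668.294922.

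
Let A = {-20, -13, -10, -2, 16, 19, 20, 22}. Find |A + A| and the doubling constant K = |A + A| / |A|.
K = |A + A| / |A| = 32/8 = 4

Enumerate A + A = {a + b : a, b ∈ A}. With |A| = 8, there are |A|^2 = 64 ordered sum pairs; collecting distinct values, A + A = {-40, -33, -30, -26, -23, -22, -20, -15, -12, -4, -1, 0, 2, 3, 6, 7, 9, 10, 12, 14, 17, 18, 20, 32, 35, 36, 38, 39, 40, 41, 42, 44}, so |A + A| = 32. Thus K = 32/8 = 4. For comparison, the minimum possible |A + A| over all 8-element sets is 2·8 − 1 = 15 (so min K = 15/8), attained only by arithmetic progressions.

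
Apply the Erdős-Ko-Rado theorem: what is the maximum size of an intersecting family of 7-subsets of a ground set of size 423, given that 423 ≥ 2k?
max |F| = C(422, 6) = 7568985974473

The Erdős-Ko-Rado theorem states: for n ≥ 2k, an intersecting family of k-subsets of an n-element set has size at most C(n − 1, k − 1), with equality for 'star' families {A ⊆ [n] : |A| = k, i ∈ A} (fix an element i). For n = 423, k = 7: C(422, 6) = 7568985974473.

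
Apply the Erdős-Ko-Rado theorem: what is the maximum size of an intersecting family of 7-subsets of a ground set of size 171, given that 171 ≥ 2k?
max |F| = C(170, 6) = 30663442810

Erdős-Ko-Rado (1961): when n ≥ 2k, max |F| = C(n−1, k−1). The bound is attained by the star {A : i ∈ A} for any fixed i ∈ [n]. Here C(171−1, 7−1) = C(170, 6) = 30663442810.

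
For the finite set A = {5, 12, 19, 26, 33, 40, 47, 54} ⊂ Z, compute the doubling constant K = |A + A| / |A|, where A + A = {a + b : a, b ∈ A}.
K = |A + A| / |A| = 15/8

Enumerate A + A = {a + b : a, b ∈ A}. With |A| = 8, there are |A|^2 = 64 ordered sum pairs; collecting distinct values, A + A = {10, 17, 24, 31, 38, 45, 52, 59, 66, 73, 80, 87, 94, 101, 108}, so |A + A| = 15. Thus K = 15/8. Here |A + A| = 2|A| − 1 = 15, the minimum possible — so K = 15/8 is minimal, which holds iff A is an arithmetic progression.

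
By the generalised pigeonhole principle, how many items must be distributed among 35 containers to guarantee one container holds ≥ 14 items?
n = (14 − 1)·35 + 1 = 456

By the generalised pigeonhole principle, to guarantee some box contains ≥ r objects we need more than (r − 1) · k objects total. Threshold: n = (r − 1) · k + 1. With r = 14 and k = 35: n = 13 · 35 + 1 = 455 + 1 = 456. For n = 455 = 13 · 35, we can put exactly 13 objects in every box, avoiding 14 in any single one — so 456 is tight.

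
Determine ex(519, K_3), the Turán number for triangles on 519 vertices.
ex(519, K_3) = ⌊519^2/4⌋ = 67340

Mantel (1907): a triangle-free graph on n vertices has at most ⌊n^2/4⌋ edges, with equality for the complete bipartite graph K_{⌊n/2⌋, ⌈n/2⌉}. For n = 519: ⌊519^2/4⌋ = ⌊269361/4⌋ = 67340. The extremal graph is K_{259, 260}, which has 259·260 = 67340 edges.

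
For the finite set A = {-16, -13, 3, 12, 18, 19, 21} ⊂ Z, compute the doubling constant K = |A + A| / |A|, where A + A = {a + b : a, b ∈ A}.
K = |A + A| / |A| = 25/7

Enumerate A + A = {a + b : a, b ∈ A}. With |A| = 7, there are |A|^2 = 49 ordered sum pairs; collecting distinct values, A + A = {-32, -29, -26, -13, -10, -4, -1, 2, 3, 5, 6, 8, 15, 21, 22, 24, 30, 31, 33, 36, 37, 38, 39, 40, 42}, so |A + A| = 25. Thus K = 25/7. For comparison, the minimum possible |A + A| over all 7-element sets is 2·7 − 1 = 13 (so min K = 13/7), attained only by arithmetic progressions.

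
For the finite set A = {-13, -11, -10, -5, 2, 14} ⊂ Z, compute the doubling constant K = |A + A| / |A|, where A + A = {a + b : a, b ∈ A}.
K = |A + A| / |A| = 20/6 = 10/3

Enumerate A + A = {a + b : a, b ∈ A}. With |A| = 6, there are |A|^2 = 36 ordered sum pairs; collecting distinct values, A + A = {-26, -24, -23, -22, -21, -20, -18, -16, -15, -11, -10, -9, -8, -3, 1, 3, 4, 9, 16, 28}, so |A + A| = 20. Thus K = 20/6 = 10/3. For comparison, the minimum possible |A + A| over all 6-element sets is 2·6 − 1 = 11 (so min K = 11/6), attained only by arithmetic progressions.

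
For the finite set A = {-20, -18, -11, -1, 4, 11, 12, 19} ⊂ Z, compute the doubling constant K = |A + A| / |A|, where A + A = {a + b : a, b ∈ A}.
K = |A + A| / |A| = 32/8 = 4

Enumerate A + A = {a + b : a, b ∈ A}. With |A| = 8, there are |A|^2 = 64 ordered sum pairs; collecting distinct values, A + A = {-40, -38, -36, -31, -29, -22, -21, -19, -16, -14, -12, -9, -8, -7, -6, -2, -1, 0, 1, 3, 8, 10, 11, 15, 16, 18, 22, 23, 24, 30, 31, 38}, so |A + A| = 32. Thus K = 32/8 = 4. For comparison, the minimum possible |A + A| over all 8-element sets is 2·8 − 1 = 15 (so min K = 15/8), attained only by arithmetic progressions.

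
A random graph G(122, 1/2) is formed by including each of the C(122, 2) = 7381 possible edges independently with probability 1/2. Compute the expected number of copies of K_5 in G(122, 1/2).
E[# K_5] = C(122, 5) · (1/2)^C(5, 2) = 207288004 / 2^10 = 51822001/256 ≈ 202429.691406

For each 5-subset S of vertices (there are C(122, 5) = 207288004 such S), let X_S = 1 if S induces a K_5 (all C(5, 2) = 10 edges present). Then P(X_S = 1) = (1/2)^10 = 1/1024. By linearity of expectation, E[# K_5] = C(122, 5) · (1/2)^10 = 207288004 / 1024 = 51822001/256 ≈ 202429.691406.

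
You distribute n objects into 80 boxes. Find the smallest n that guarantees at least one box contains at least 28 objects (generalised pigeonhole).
n = (28 − 1)·80 + 1 = 2161

By the generalised pigeonhole principle, to guarantee some box contains ≥ r objects we need more than (r − 1) · k objects total. Threshold: n = (r − 1) · k + 1. With r = 28 and k = 80: n = 27 · 80 + 1 = 2160 + 1 = 2161. For n = 2160 = 27 · 80, we can put exactly 27 objects in every box, avoiding 28 in any single one — so 2161 is tight.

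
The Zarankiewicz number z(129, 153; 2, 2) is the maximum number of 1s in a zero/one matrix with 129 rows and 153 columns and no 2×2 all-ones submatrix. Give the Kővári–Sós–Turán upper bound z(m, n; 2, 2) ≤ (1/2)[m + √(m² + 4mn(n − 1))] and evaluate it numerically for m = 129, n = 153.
z(129, 153; 2, 2) ≤ (1/2)[129 + √(129² + 4·129·153·152)] = (1/2)[129 + √12016737] = 1797.7583

Kővári–Sós–Turán: let r_1, ..., r_129 be the row sums and z = Σ r_i the total number of 1s. Each pair of columns can share at most one row with both entries 1 (else a 2×2 all-ones block appears), so Σ_i C(r_i, 2) ≤ C(153, 2) = 11628. By convexity Σ_i C(r_i, 2) ≥ 129·C(z/129, 2) = z(z − 129)/(2·129), giving z² − 129z − 129·153·152 ≤ 0 and hence z ≤ (1/2)[129 + √(16641 + 4·3000024)] = (1/2)[129 + √12016737] ≈ (1/2)(129 + 3466.5166) = 1797.7583.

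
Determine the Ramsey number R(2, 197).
R(2, 197) = 197

R(2, k) = k for all k ≥ 2: in a 2-colouring of K_k, either some edge is red (a red K_2) or all edges are blue (a blue K_k). And K_{196} coloured all-blue has no blue K_197, so R(2, 197) > 196. Hence R(2, 197) = 197.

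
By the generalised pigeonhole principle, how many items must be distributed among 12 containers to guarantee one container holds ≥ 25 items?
n = (25 − 1)·12 + 1 = 289

By the generalised pigeonhole principle, to guarantee some box contains ≥ r objects we need more than (r − 1) · k objects total. Threshold: n = (r − 1) · k + 1. With r = 25 and k = 12: n = 24 · 12 + 1 = 288 + 1 = 289. For n = 288 = 24 · 12, we can put exactly 24 objects in every box, avoiding 25 in any single one — so 289 is tight.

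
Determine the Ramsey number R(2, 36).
R(2, 36) = 36

R(2, k) = k for all k ≥ 2: in a 2-colouring of K_k, either some edge is red (a red K_2) or all edges are blue (a blue K_k). And K_{35} coloured all-blue has no blue K_36, so R(2, 36) > 35. Hence R(2, 36) = 36.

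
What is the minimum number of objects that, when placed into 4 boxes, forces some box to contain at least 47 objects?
n = (47 − 1)·4 + 1 = 185

By the generalised pigeonhole principle, to guarantee some box contains ≥ r objects we need more than (r − 1) · k objects total. Threshold: n = (r − 1) · k + 1. With r = 47 and k = 4: n = 46 · 4 + 1 = 184 + 1 = 185. For n = 184 = 46 · 4, we can put exactly 46 objects in every box, avoiding 47 in any single one — so 185 is tight.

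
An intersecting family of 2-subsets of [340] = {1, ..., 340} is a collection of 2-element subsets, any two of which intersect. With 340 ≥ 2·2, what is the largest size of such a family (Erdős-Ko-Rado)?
max |F| = C(339, 1) = 339

Erdős-Ko-Rado (1961): when n ≥ 2k, max |F| = C(n−1, k−1). The bound is attained by the star {A : i ∈ A} for any fixed i ∈ [n]. Here C(340−1, 2−1) = C(339, 1) = 339.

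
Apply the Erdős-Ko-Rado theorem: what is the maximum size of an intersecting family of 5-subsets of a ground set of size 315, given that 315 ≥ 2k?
max |F| = C(314, 4) = 397354126

Erdős-Ko-Rado (1961): when n ≥ 2k, max |F| = C(n−1, k−1). The bound is attained by the star {A : i ∈ A} for any fixed i ∈ [n]. Here C(315−1, 5−1) = C(314, 4) = 397354126.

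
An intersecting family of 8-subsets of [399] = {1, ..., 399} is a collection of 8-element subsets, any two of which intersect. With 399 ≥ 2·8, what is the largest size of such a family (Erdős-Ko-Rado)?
max |F| = C(398, 7) = 297652930822632

Erdős-Ko-Rado (1961): when n ≥ 2k, max |F| = C(n−1, k−1). The bound is attained by the star {A : i ∈ A} for any fixed i ∈ [n]. Here C(399−1, 8−1) = C(398, 7) = 297652930822632.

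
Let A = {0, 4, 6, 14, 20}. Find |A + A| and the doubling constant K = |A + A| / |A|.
K = |A + A| / |A| = 14/5

Enumerate A + A = {a + b : a, b ∈ A}. With |A| = 5, there are |A|^2 = 25 ordered sum pairs; collecting distinct values, A + A = {0, 4, 6, 8, 10, 12, 14, 18, 20, 24, 26, 28, 34, 40}, so |A + A| = 14. Thus K = 14/5. For comparison, the minimum possible |A + A| over all 5-element sets is 2·5 − 1 = 9 (so min K = 9/5), attained only by arithmetic progressions.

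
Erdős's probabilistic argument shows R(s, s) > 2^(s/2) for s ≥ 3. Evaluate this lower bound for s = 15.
2^(15/2) = 181.0193; so R(15, 15) > 181.0193

Colour each edge of K_n uniformly at random with red/blue. The expected number of monochromatic K_15 is C(n, 15) · 2 · 2^(−C(15,2)). If C(n, 15) · 2^(1 − C(15,2)) < 1, then with positive probability no monochromatic K_15 exists, so R(15, 15) > n. The standard estimate C(n, 15) ≤ n^15/15! shows this inequality holds whenever n ≤ 2^(15/2) (since 15! · 2^(C(15,2) − 1) > 2^(15^2/2) ≥ n^15). Hence R(15, 15) > 2^(15/2) = 181.0193.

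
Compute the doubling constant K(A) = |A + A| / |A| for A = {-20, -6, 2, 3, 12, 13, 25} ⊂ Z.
K = |A + A| / |A| = 25/7

Enumerate A + A = {a + b : a, b ∈ A}. With |A| = 7, there are |A|^2 = 49 ordered sum pairs; collecting distinct values, A + A = {-40, -26, -18, -17, -12, -8, -7, -4, -3, 4, 5, 6, 7, 14, 15, 16, 19, 24, 25, 26, 27, 28, 37, 38, 50}, so |A + A| = 25. Thus K = 25/7. For comparison, the minimum possible |A + A| over all 7-element sets is 2·7 − 1 = 13 (so min K = 13/7), attained only by arithmetic progressions.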